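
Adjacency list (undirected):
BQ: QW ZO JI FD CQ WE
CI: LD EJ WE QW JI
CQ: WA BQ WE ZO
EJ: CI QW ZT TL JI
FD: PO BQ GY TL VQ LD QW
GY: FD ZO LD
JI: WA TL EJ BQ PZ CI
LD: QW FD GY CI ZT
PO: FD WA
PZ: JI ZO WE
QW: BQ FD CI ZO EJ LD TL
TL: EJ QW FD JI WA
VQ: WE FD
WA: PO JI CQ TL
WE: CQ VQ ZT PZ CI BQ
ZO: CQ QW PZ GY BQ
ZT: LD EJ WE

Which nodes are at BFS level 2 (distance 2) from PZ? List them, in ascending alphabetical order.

Level 0: PZ
Level 1: JI, WE, ZO
Level 2: BQ, CI, CQ, EJ, GY, QW, TL, VQ, WA, ZT
Level 3: FD, LD, PO

BQ, CI, CQ, EJ, GY, QW, TL, VQ, WA, ZT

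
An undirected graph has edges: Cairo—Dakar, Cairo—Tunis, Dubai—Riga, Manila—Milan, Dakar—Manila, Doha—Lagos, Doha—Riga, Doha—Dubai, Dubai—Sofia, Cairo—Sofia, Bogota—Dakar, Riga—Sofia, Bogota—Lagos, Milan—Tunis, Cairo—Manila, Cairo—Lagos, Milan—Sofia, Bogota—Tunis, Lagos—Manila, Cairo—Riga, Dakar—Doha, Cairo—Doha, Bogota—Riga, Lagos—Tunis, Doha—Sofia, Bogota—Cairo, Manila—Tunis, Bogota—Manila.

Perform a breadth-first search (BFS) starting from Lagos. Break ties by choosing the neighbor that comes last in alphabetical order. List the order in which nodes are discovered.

Lagos -> Tunis -> Manila -> Doha -> Cairo -> Bogota -> Milan -> Dakar -> Sofia -> Riga -> Dubai

Visit Lagos; enqueue Tunis, Manila, Doha, Cairo, Bogota → queue [Tunis, Manila, Doha, Cairo, Bogota]
Visit Tunis; enqueue Milan → queue [Manila, Doha, Cairo, Bogota, Milan]
Visit Manila; enqueue Dakar → queue [Doha, Cairo, Bogota, Milan, Dakar]
Visit Doha; enqueue Sofia, Riga, Dubai → queue [Cairo, Bogota, Milan, Dakar, Sofia, Riga, Dubai]
Visit Cairo → queue [Bogota, Milan, Dakar, Sofia, Riga, Dubai]
Visit Bogota → queue [Milan, Dakar, Sofia, Riga, Dubai]
Visit Milan → queue [Dakar, Sofia, Riga, Dubai]
Visit Dakar → queue [Sofia, Riga, Dubai]
Visit Sofia → queue [Riga, Dubai]
Visit Riga → queue [Dubai]
Visit Dubai → queue []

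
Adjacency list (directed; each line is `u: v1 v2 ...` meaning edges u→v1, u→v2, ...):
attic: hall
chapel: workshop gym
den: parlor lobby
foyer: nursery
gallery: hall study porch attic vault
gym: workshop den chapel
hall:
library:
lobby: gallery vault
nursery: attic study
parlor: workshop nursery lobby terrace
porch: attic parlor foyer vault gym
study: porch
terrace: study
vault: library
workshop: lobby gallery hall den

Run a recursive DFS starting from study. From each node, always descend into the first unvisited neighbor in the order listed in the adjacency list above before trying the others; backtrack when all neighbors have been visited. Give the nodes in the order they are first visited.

study -> porch -> attic -> hall -> parlor -> workshop -> lobby -> gallery -> vault -> library -> den -> nursery -> terrace -> foyer -> gym -> chapel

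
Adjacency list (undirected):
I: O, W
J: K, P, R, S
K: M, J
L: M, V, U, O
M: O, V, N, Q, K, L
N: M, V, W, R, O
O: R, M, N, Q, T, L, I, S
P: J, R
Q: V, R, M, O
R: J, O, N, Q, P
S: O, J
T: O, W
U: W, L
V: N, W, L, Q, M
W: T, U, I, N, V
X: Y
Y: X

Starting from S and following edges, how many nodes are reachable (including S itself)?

15

BFS from S visits: S, O, J, R, M, N, Q, T, L, I, K, P, V, W, U
Reachable nodes: 15 of 17 total.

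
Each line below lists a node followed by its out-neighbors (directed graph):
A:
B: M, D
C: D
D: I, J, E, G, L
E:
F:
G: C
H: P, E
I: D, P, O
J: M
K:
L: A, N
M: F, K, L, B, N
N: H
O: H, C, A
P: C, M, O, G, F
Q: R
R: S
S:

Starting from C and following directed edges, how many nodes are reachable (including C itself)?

BFS from C visits: C, D, I, J, E, G, L, P, O, M, A, N, F, H, K, B
Reachable nodes: 16 of 19 total.

16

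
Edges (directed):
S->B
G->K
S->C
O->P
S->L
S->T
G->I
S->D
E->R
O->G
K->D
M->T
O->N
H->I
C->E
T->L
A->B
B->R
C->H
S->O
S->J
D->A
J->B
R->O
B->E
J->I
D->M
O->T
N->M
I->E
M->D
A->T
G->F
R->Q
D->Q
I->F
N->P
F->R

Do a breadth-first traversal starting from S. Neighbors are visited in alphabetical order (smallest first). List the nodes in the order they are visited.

S B C D J L O T E R H A M Q I G N P F K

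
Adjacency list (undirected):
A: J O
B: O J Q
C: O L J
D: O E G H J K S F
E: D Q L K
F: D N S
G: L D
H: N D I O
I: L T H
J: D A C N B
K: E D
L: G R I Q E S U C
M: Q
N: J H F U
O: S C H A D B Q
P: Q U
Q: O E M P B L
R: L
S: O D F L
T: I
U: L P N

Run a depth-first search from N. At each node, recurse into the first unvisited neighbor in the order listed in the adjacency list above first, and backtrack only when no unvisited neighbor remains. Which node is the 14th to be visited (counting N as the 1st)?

E

Visit N
N → J
J → D
D → O
O → S
S → F
S → L
L → G
L → R
L → I
I → T
I → H
L → Q
Q → E
E → K
Q → M
Q → P
P → U
Q → B
L → C
O → A

Visit order: N, J, D, O, S, F, L, G, R, I, T, H, Q, E, K, M, P, U, B, C, A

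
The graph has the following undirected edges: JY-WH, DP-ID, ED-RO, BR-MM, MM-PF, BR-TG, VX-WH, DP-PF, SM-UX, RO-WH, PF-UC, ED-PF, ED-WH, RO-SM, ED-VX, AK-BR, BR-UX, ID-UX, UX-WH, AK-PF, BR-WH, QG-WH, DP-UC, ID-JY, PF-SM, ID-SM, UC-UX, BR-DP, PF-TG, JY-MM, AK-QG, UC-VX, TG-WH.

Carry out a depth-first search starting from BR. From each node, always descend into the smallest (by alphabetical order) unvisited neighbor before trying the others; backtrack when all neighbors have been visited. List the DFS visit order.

Visit BR
BR → AK
AK → PF
PF → DP
DP → ID
ID → JY
JY → MM
JY → WH
WH → ED
ED → RO
RO → SM
SM → UX
UX → UC
UC → VX
WH → QG
WH → TG

BR, AK, PF, DP, ID, JY, MM, WH, ED, RO, SM, UX, UC, VX, QG, TG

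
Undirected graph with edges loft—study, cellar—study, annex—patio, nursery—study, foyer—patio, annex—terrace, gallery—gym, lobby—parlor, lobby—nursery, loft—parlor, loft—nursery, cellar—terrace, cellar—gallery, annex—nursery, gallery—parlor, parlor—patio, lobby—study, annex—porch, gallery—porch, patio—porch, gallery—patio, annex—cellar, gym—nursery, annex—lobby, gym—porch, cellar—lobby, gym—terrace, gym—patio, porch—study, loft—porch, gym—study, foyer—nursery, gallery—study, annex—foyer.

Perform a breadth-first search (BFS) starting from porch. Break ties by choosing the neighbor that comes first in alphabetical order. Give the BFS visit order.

porch, annex, gallery, gym, loft, patio, study, cellar, foyer, lobby, nursery, terrace, parlor

Visit porch; enqueue annex, gallery, gym, loft, patio, study → queue [annex, gallery, gym, loft, patio, study]
Visit annex; enqueue cellar, foyer, lobby, nursery, terrace → queue [gallery, gym, loft, patio, study, cellar, foyer, lobby, nursery, terrace]
Visit gallery; enqueue parlor → queue [gym, loft, patio, study, cellar, foyer, lobby, nursery, terrace, parlor]
Visit gym → queue [loft, patio, study, cellar, foyer, lobby, nursery, terrace, parlor]
Visit loft → queue [patio, study, cellar, foyer, lobby, nursery, terrace, parlor]
Visit patio → queue [study, cellar, foyer, lobby, nursery, terrace, parlor]
Visit study → queue [cellar, foyer, lobby, nursery, terrace, parlor]
Visit cellar → queue [foyer, lobby, nursery, terrace, parlor]
Visit foyer → queue [lobby, nursery, terrace, parlor]
Visit lobby → queue [nursery, terrace, parlor]
Visit nursery → queue [terrace, parlor]
Visit terrace → queue [parlor]
Visit parlor → queue []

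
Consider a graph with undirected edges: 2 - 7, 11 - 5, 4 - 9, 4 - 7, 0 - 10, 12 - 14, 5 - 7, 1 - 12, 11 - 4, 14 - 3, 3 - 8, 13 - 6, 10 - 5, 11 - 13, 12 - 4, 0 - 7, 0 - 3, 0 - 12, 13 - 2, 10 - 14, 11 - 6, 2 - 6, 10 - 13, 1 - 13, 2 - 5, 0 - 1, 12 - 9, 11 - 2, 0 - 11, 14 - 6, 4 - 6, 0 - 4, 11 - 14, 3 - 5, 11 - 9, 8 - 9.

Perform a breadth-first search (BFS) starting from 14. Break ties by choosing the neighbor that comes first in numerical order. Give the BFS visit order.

Visit 14; enqueue 3, 6, 10, 11, 12 → queue [3, 6, 10, 11, 12]
Visit 3; enqueue 0, 5, 8 → queue [6, 10, 11, 12, 0, 5, 8]
Visit 6; enqueue 2, 4, 13 → queue [10, 11, 12, 0, 5, 8, 2, 4, 13]
Visit 10 → queue [11, 12, 0, 5, 8, 2, 4, 13]
Visit 11; enqueue 9 → queue [12, 0, 5, 8, 2, 4, 13, 9]
Visit 12; enqueue 1 → queue [0, 5, 8, 2, 4, 13, 9, 1]
Visit 0; enqueue 7 → queue [5, 8, 2, 4, 13, 9, 1, 7]
Visit 5 → queue [8, 2, 4, 13, 9, 1, 7]
Visit 8 → queue [2, 4, 13, 9, 1, 7]
Visit 2 → queue [4, 13, 9, 1, 7]
Visit 4 → queue [13, 9, 1, 7]
Visit 13 → queue [9, 1, 7]
Visit 9 → queue [1, 7]
Visit 1 → queue [7]
Visit 7 → queue []

14 -> 3 -> 6 -> 10 -> 11 -> 12 -> 0 -> 5 -> 8 -> 2 -> 4 -> 13 -> 9 -> 1 -> 7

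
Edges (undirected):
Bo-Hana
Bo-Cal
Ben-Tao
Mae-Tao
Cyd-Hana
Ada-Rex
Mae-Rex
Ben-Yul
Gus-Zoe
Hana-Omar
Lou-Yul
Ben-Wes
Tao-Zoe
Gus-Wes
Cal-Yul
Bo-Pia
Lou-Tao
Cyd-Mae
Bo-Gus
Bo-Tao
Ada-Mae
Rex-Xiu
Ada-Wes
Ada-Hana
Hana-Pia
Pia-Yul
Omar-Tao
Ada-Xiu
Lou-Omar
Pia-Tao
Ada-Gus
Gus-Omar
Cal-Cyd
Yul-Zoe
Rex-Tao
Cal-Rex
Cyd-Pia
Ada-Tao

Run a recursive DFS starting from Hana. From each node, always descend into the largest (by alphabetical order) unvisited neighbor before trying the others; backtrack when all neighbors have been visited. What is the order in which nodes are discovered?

Visit Hana
Hana → Pia
Pia → Yul
Yul → Zoe
Zoe → Tao
Tao → Rex
Rex → Xiu
Xiu → Ada
Ada → Wes
Wes → Gus
Gus → Omar
Omar → Lou
Gus → Bo
Bo → Cal
Cal → Cyd
Cyd → Mae
Wes → Ben

Hana Pia Yul Zoe Tao Rex Xiu Ada Wes Gus Omar Lou Bo Cal Cyd Mae Ben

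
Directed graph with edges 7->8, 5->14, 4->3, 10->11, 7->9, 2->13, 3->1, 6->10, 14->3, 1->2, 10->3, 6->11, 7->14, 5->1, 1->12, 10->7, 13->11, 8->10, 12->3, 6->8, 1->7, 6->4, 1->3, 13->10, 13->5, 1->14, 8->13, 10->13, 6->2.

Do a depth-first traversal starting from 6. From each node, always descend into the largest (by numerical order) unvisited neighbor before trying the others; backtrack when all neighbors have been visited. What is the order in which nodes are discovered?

Visit 6
6 → 11
6 → 10
10 → 13
13 → 5
5 → 14
14 → 3
3 → 1
1 → 12
1 → 7
7 → 9
7 → 8
1 → 2
6 → 4

6 11 10 13 5 14 3 1 12 7 9 8 2 4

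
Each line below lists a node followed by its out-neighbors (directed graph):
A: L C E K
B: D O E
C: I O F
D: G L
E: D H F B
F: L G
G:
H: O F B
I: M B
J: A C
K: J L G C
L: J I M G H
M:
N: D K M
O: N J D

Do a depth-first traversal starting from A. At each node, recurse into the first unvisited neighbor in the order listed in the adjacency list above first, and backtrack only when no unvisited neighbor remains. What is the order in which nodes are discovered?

A -> L -> J -> C -> I -> M -> B -> D -> G -> O -> N -> K -> E -> H -> F

Visit A
A → L
L → J
J → C
C → I
I → M
I → B
B → D
D → G
B → O
O → N
N → K
B → E
E → H
H → F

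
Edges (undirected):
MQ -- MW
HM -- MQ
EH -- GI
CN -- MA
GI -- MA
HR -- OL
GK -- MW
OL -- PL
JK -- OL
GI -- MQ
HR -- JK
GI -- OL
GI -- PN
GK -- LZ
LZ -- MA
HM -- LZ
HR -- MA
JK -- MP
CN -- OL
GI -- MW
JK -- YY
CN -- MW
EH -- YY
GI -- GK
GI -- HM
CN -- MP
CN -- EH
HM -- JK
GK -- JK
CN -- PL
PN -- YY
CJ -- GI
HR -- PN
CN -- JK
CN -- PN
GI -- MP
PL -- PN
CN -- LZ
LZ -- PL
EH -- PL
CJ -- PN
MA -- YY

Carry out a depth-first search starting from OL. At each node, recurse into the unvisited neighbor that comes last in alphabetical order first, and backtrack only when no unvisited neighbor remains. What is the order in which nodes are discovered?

Visit OL
OL → PL
PL → PN
PN → YY
YY → MA
MA → LZ
LZ → HM
HM → MQ
MQ → MW
MW → GK
GK → JK
JK → MP
MP → GI
GI → EH
EH → CN
GI → CJ
JK → HR

OL, PL, PN, YY, MA, LZ, HM, MQ, MW, GK, JK, MP, GI, EH, CN, CJ, HR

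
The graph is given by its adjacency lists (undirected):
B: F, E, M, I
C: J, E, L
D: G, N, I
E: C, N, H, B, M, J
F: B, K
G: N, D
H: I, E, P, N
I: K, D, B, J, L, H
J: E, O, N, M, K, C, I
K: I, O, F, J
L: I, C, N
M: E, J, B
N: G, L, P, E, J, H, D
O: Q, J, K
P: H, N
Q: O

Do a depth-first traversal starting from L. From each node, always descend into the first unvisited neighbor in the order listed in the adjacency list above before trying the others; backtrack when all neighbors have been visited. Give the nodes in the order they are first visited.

L, I, K, O, Q, J, E, C, N, G, D, P, H, B, F, M

Visit L
L → I
I → K
K → O
O → Q
O → J
J → E
E → C
E → N
N → G
G → D
N → P
P → H
E → B
B → F
B → M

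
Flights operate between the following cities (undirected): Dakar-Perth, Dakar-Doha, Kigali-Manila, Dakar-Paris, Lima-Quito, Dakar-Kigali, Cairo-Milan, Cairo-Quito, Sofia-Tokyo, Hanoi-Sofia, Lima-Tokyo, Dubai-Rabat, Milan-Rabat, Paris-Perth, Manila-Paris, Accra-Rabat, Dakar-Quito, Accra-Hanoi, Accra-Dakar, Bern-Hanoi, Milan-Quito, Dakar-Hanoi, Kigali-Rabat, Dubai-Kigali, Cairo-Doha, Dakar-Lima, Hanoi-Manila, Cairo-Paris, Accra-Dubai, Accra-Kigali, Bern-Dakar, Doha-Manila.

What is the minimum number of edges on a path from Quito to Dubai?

3

Level 0: Quito
Level 1: Cairo, Dakar, Lima, Milan
Level 2: Accra, Bern, Doha, Hanoi, Kigali, Paris, Perth, Rabat, Tokyo
Level 3: Dubai, Manila, Sofia
Dubai first appears at level 3.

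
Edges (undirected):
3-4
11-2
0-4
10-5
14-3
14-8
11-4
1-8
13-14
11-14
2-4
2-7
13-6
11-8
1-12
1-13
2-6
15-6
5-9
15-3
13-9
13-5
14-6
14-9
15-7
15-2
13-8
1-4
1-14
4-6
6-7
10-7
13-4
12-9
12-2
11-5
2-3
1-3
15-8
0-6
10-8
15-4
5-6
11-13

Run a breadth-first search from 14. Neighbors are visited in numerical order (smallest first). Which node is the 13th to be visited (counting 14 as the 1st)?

0

Visit 14; enqueue 1, 3, 6, 8, 9, 11, 13 → queue [1, 3, 6, 8, 9, 11, 13]
Visit 1; enqueue 4, 12 → queue [3, 6, 8, 9, 11, 13, 4, 12]
Visit 3; enqueue 2, 15 → queue [6, 8, 9, 11, 13, 4, 12, 2, 15]
Visit 6; enqueue 0, 5, 7 → queue [8, 9, 11, 13, 4, 12, 2, 15, 0, 5, 7]
Visit 8; enqueue 10 → queue [9, 11, 13, 4, 12, 2, 15, 0, 5, 7, 10]
Visit 9 → queue [11, 13, 4, 12, 2, 15, 0, 5, 7, 10]
Visit 11 → queue [13, 4, 12, 2, 15, 0, 5, 7, 10]
Visit 13 → queue [4, 12, 2, 15, 0, 5, 7, 10]
Visit 4 → queue [12, 2, 15, 0, 5, 7, 10]
Visit 12 → queue [2, 15, 0, 5, 7, 10]
Visit 2 → queue [15, 0, 5, 7, 10]
Visit 15 → queue [0, 5, 7, 10]
Visit 0 → queue [5, 7, 10]
Visit 5 → queue [7, 10]
Visit 7 → queue [10]
Visit 10 → queue []

Visit order: 14, 1, 3, 6, 8, 9, 11, 13, 4, 12, 2, 15, 0, 5, 7, 10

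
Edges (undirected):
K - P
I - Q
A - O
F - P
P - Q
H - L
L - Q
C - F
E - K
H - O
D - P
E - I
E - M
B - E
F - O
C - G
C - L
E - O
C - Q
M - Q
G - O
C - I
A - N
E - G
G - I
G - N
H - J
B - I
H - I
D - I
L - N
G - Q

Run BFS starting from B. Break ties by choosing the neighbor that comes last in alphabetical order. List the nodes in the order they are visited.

B, I, E, Q, H, G, D, C, O, M, K, P, L, J, N, F, A

Visit B; enqueue I, E → queue [I, E]
Visit I; enqueue Q, H, G, D, C → queue [E, Q, H, G, D, C]
Visit E; enqueue O, M, K → queue [Q, H, G, D, C, O, M, K]
Visit Q; enqueue P, L → queue [H, G, D, C, O, M, K, P, L]
Visit H; enqueue J → queue [G, D, C, O, M, K, P, L, J]
Visit G; enqueue N → queue [D, C, O, M, K, P, L, J, N]
Visit D → queue [C, O, M, K, P, L, J, N]
Visit C; enqueue F → queue [O, M, K, P, L, J, N, F]
Visit O; enqueue A → queue [M, K, P, L, J, N, F, A]
Visit M → queue [K, P, L, J, N, F, A]
Visit K → queue [P, L, J, N, F, A]
Visit P → queue [L, J, N, F, A]
Visit L → queue [J, N, F, A]
Visit J → queue [N, F, A]
Visit N → queue [F, A]
Visit F → queue [A]
Visit A → queue []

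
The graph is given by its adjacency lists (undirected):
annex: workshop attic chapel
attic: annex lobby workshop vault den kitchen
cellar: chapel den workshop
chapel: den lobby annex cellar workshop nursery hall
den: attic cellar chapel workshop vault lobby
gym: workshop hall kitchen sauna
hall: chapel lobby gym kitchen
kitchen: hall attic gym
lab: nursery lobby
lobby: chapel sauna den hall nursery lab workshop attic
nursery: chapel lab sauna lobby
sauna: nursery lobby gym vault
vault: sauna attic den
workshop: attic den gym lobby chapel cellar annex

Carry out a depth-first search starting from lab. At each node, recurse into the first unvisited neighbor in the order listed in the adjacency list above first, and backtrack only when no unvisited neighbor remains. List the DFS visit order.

lab, nursery, chapel, den, attic, annex, workshop, gym, hall, lobby, sauna, vault, kitchen, cellar

Visit lab
lab → nursery
nursery → chapel
chapel → den
den → attic
attic → annex
annex → workshop
workshop → gym
gym → hall
hall → lobby
lobby → sauna
sauna → vault
hall → kitchen
workshop → cellar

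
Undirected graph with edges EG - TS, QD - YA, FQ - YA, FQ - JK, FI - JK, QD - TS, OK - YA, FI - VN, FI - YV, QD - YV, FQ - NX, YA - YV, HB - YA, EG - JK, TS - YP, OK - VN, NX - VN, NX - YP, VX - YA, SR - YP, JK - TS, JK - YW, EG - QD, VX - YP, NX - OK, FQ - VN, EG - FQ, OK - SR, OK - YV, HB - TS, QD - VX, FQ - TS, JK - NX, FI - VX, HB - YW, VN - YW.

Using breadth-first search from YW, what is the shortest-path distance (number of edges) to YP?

Level 0: YW
Level 1: HB, JK, VN
Level 2: EG, FI, FQ, NX, OK, TS, YA
Level 3: QD, SR, VX, YP, YV
YP first appears at level 3.

3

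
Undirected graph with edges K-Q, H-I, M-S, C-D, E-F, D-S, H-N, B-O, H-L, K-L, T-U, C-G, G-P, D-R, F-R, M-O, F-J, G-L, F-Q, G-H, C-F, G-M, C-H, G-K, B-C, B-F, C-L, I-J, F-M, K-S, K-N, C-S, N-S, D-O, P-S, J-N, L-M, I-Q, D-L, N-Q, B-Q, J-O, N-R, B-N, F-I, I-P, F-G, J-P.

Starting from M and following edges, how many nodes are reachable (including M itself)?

18

BFS from M visits: M, F, G, L, O, S, B, C, E, I, J, Q, R, H, K, P, D, N
Reachable nodes: 18 of 20 total.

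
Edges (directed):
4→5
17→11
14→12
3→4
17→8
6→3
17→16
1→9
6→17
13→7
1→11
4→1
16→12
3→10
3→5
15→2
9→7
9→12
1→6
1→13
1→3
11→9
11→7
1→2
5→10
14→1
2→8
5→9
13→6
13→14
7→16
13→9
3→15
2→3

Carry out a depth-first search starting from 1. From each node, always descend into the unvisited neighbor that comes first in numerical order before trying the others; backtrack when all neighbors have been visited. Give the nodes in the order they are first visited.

Visit 1
1 → 2
2 → 3
3 → 4
4 → 5
5 → 9
9 → 7
7 → 16
16 → 12
5 → 10
3 → 15
2 → 8
1 → 6
6 → 17
17 → 11
1 → 13
13 → 14

1, 2, 3, 4, 5, 9, 7, 16, 12, 10, 15, 8, 6, 17, 11, 13, 14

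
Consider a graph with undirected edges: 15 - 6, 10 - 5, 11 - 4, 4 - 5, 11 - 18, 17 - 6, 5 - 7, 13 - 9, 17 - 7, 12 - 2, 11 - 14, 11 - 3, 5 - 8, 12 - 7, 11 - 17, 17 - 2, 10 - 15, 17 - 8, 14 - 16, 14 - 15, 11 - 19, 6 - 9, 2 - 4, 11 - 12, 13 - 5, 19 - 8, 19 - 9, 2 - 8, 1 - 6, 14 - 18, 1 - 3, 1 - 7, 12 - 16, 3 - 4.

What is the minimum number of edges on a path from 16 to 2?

2

Level 0: 16
Level 1: 12, 14
Level 2: 2, 7, 11, 15, 18
Level 3: 1, 3, 4, 5, 6, 8, 10, 17, 19
Level 4: 9, 13
2 first appears at level 2.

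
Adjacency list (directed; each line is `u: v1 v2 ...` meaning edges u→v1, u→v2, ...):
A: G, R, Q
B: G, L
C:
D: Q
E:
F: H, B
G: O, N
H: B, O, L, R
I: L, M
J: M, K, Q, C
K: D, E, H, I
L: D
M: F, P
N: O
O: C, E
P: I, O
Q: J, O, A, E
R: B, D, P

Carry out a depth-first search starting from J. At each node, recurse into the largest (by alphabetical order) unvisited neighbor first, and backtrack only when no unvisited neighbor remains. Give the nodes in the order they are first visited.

J → Q → O → E → C → A → R → P → I → M → F → H → L → D → B → G → N → K

Visit J
J → Q
Q → O
O → E
O → C
Q → A
A → R
R → P
P → I
I → M
M → F
F → H
H → L
L → D
H → B
B → G
G → N
J → K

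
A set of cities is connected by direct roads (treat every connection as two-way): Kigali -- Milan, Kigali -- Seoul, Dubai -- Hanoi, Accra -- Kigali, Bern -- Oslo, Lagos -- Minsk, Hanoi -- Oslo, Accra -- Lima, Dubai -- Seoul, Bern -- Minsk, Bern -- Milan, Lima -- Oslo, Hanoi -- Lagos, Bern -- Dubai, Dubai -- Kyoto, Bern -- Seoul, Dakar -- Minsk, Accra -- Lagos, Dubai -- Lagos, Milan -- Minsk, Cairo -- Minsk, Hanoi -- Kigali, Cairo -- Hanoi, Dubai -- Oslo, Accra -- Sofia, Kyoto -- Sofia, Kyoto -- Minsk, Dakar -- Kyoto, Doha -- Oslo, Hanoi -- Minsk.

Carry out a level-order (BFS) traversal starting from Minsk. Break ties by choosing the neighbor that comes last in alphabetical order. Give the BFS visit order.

Minsk Milan Lagos Kyoto Hanoi Dakar Cairo Bern Kigali Dubai Accra Sofia Oslo Seoul Lima Doha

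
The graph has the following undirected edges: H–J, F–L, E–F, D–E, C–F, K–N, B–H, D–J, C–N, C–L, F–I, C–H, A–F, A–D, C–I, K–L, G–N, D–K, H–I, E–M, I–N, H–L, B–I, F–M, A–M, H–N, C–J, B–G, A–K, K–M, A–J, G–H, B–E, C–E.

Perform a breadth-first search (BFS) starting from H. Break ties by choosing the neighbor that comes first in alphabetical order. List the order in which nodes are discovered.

H B C G I J L N E F A D K M

Visit H; enqueue B, C, G, I, J, L, N → queue [B, C, G, I, J, L, N]
Visit B; enqueue E → queue [C, G, I, J, L, N, E]
Visit C; enqueue F → queue [G, I, J, L, N, E, F]
Visit G → queue [I, J, L, N, E, F]
Visit I → queue [J, L, N, E, F]
Visit J; enqueue A, D → queue [L, N, E, F, A, D]
Visit L; enqueue K → queue [N, E, F, A, D, K]
Visit N → queue [E, F, A, D, K]
Visit E; enqueue M → queue [F, A, D, K, M]
Visit F → queue [A, D, K, M]
Visit A → queue [D, K, M]
Visit D → queue [K, M]
Visit K → queue [M]
Visit M → queue []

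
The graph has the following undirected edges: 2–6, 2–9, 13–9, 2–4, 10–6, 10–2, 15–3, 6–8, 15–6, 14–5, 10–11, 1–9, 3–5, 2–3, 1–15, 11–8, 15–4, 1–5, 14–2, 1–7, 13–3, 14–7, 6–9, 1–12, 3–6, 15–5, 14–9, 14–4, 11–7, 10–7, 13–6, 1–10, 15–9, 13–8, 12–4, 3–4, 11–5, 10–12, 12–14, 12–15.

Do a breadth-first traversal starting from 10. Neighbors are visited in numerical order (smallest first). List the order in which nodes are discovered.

Visit 10; enqueue 1, 2, 6, 7, 11, 12 → queue [1, 2, 6, 7, 11, 12]
Visit 1; enqueue 5, 9, 15 → queue [2, 6, 7, 11, 12, 5, 9, 15]
Visit 2; enqueue 3, 4, 14 → queue [6, 7, 11, 12, 5, 9, 15, 3, 4, 14]
Visit 6; enqueue 8, 13 → queue [7, 11, 12, 5, 9, 15, 3, 4, 14, 8, 13]
Visit 7 → queue [11, 12, 5, 9, 15, 3, 4, 14, 8, 13]
Visit 11 → queue [12, 5, 9, 15, 3, 4, 14, 8, 13]
Visit 12 → queue [5, 9, 15, 3, 4, 14, 8, 13]
Visit 5 → queue [9, 15, 3, 4, 14, 8, 13]
Visit 9 → queue [15, 3, 4, 14, 8, 13]
Visit 15 → queue [3, 4, 14, 8, 13]
Visit 3 → queue [4, 14, 8, 13]
Visit 4 → queue [14, 8, 13]
Visit 14 → queue [8, 13]
Visit 8 → queue [13]
Visit 13 → queue []

10, 1, 2, 6, 7, 11, 12, 5, 9, 15, 3, 4, 14, 8, 13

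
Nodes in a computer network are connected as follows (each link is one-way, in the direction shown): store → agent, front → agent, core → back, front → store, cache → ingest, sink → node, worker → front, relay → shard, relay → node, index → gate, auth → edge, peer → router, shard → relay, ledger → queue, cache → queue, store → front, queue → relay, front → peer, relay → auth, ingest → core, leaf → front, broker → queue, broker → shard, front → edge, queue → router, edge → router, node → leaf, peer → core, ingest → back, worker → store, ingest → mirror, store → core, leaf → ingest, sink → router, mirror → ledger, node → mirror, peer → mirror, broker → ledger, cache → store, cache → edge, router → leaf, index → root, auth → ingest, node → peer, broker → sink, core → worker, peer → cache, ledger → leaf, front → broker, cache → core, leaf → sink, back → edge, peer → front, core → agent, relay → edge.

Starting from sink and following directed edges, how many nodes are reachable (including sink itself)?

21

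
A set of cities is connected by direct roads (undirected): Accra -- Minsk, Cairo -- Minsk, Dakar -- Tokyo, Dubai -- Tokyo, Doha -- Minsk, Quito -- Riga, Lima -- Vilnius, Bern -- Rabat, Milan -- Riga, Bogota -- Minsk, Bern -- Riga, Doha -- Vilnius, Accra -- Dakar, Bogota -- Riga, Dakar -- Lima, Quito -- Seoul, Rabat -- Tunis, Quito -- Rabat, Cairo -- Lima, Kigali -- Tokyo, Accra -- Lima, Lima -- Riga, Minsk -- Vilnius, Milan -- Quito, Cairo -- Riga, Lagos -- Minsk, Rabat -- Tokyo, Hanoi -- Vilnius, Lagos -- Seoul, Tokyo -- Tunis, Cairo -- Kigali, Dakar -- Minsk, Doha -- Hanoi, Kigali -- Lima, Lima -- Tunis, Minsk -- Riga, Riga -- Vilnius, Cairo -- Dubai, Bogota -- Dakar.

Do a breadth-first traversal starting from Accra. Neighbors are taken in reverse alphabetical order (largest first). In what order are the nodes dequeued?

Accra, Minsk, Lima, Dakar, Vilnius, Riga, Lagos, Doha, Cairo, Bogota, Tunis, Kigali, Tokyo, Hanoi, Quito, Milan, Bern, Seoul, Dubai, Rabat

Visit Accra; enqueue Minsk, Lima, Dakar → queue [Minsk, Lima, Dakar]
Visit Minsk; enqueue Vilnius, Riga, Lagos, Doha, Cairo, Bogota → queue [Lima, Dakar, Vilnius, Riga, Lagos, Doha, Cairo, Bogota]
Visit Lima; enqueue Tunis, Kigali → queue [Dakar, Vilnius, Riga, Lagos, Doha, Cairo, Bogota, Tunis, Kigali]
Visit Dakar; enqueue Tokyo → queue [Vilnius, Riga, Lagos, Doha, Cairo, Bogota, Tunis, Kigali, Tokyo]
Visit Vilnius; enqueue Hanoi → queue [Riga, Lagos, Doha, Cairo, Bogota, Tunis, Kigali, Tokyo, Hanoi]
Visit Riga; enqueue Quito, Milan, Bern → queue [Lagos, Doha, Cairo, Bogota, Tunis, Kigali, Tokyo, Hanoi, Quito, Milan, Bern]
Visit Lagos; enqueue Seoul → queue [Doha, Cairo, Bogota, Tunis, Kigali, Tokyo, Hanoi, Quito, Milan, Bern, Seoul]
Visit Doha → queue [Cairo, Bogota, Tunis, Kigali, Tokyo, Hanoi, Quito, Milan, Bern, Seoul]
Visit Cairo; enqueue Dubai → queue [Bogota, Tunis, Kigali, Tokyo, Hanoi, Quito, Milan, Bern, Seoul, Dubai]
Visit Bogota → queue [Tunis, Kigali, Tokyo, Hanoi, Quito, Milan, Bern, Seoul, Dubai]
Visit Tunis; enqueue Rabat → queue [Kigali, Tokyo, Hanoi, Quito, Milan, Bern, Seoul, Dubai, Rabat]
Visit Kigali → queue [Tokyo, Hanoi, Quito, Milan, Bern, Seoul, Dubai, Rabat]
Visit Tokyo → queue [Hanoi, Quito, Milan, Bern, Seoul, Dubai, Rabat]
Visit Hanoi → queue [Quito, Milan, Bern, Seoul, Dubai, Rabat]
Visit Quito → queue [Milan, Bern, Seoul, Dubai, Rabat]
Visit Milan → queue [Bern, Seoul, Dubai, Rabat]
Visit Bern → queue [Seoul, Dubai, Rabat]
Visit Seoul → queue [Dubai, Rabat]
Visit Dubai → queue [Rabat]
Visit Rabat → queue []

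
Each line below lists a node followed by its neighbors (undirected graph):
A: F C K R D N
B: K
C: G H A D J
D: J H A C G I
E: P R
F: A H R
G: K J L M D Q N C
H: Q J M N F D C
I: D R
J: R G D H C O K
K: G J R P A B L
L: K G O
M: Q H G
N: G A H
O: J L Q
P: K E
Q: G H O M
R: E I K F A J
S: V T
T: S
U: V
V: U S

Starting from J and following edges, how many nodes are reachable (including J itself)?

18

BFS from J visits: J, R, G, D, H, C, O, K, E, I, F, A, L, M, Q, N, P, B
Reachable nodes: 18 of 22 total.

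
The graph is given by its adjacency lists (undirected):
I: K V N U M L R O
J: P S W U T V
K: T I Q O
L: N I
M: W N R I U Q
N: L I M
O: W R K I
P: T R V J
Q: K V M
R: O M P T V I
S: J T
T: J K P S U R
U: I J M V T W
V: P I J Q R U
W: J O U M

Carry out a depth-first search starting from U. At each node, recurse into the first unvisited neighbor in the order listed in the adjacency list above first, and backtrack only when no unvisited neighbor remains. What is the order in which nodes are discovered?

U, I, K, T, J, P, R, O, W, M, N, L, Q, V, S

Visit U
U → I
I → K
K → T
T → J
J → P
P → R
R → O
O → W
W → M
M → N
N → L
M → Q
Q → V
J → S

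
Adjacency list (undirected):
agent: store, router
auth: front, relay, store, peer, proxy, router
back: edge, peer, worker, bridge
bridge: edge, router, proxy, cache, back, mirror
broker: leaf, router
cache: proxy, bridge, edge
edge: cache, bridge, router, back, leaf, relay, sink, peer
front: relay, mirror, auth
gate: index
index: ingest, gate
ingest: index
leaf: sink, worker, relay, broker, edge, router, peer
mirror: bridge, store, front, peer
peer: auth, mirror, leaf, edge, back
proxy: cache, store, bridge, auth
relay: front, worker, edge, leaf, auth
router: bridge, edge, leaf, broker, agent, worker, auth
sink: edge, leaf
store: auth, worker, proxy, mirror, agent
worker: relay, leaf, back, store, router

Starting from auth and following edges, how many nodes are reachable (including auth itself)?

BFS from auth visits: auth, store, router, relay, proxy, peer, front, worker, mirror, agent, leaf, edge, broker, bridge, cache, back, sink
Reachable nodes: 17 of 20 total.

17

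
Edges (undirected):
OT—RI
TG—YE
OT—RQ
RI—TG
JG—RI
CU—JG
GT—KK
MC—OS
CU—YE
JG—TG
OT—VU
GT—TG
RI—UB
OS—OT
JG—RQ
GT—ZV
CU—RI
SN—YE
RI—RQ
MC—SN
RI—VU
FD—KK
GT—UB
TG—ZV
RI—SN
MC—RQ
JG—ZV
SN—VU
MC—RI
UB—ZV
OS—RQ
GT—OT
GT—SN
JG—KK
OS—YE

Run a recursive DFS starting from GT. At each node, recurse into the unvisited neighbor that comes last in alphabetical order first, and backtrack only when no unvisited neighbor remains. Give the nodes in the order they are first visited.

Visit GT
GT → ZV
ZV → UB
UB → RI
RI → VU
VU → SN
SN → YE
YE → TG
TG → JG
JG → RQ
RQ → OT
OT → OS
OS → MC
JG → KK
KK → FD
JG → CU

GT, ZV, UB, RI, VU, SN, YE, TG, JG, RQ, OT, OS, MC, KK, FD, CU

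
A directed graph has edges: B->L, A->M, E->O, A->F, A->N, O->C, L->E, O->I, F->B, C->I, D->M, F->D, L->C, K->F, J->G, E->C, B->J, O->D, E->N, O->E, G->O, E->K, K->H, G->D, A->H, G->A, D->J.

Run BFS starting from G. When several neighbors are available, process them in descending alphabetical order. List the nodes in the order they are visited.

Visit G; enqueue O, D, A → queue [O, D, A]
Visit O; enqueue I, E, C → queue [D, A, I, E, C]
Visit D; enqueue M, J → queue [A, I, E, C, M, J]
Visit A; enqueue N, H, F → queue [I, E, C, M, J, N, H, F]
Visit I → queue [E, C, M, J, N, H, F]
Visit E; enqueue K → queue [C, M, J, N, H, F, K]
Visit C → queue [M, J, N, H, F, K]
Visit M → queue [J, N, H, F, K]
Visit J → queue [N, H, F, K]
Visit N → queue [H, F, K]
Visit H → queue [F, K]
Visit F; enqueue B → queue [K, B]
Visit K → queue [B]
Visit B; enqueue L → queue [L]
Visit L → queue []

G, O, D, A, I, E, C, M, J, N, H, F, K, B, L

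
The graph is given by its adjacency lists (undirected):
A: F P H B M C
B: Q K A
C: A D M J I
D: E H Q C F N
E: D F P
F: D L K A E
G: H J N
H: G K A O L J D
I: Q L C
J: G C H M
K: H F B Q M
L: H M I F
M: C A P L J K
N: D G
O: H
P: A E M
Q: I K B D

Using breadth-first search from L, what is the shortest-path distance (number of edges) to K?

Level 0: L
Level 1: F, H, I, M
Level 2: A, C, D, E, G, J, K, O, P, Q
Level 3: B, N
K first appears at level 2.

2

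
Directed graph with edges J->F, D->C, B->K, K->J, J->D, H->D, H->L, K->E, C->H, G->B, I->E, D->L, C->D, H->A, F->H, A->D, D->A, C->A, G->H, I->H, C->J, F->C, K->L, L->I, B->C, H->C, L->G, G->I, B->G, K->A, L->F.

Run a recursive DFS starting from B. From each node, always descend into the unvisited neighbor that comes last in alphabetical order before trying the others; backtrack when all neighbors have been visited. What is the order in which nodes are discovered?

Visit B
B → K
K → L
L → I
I → H
H → D
D → C
C → J
J → F
C → A
I → E
L → G

B K L I H D C J F A E G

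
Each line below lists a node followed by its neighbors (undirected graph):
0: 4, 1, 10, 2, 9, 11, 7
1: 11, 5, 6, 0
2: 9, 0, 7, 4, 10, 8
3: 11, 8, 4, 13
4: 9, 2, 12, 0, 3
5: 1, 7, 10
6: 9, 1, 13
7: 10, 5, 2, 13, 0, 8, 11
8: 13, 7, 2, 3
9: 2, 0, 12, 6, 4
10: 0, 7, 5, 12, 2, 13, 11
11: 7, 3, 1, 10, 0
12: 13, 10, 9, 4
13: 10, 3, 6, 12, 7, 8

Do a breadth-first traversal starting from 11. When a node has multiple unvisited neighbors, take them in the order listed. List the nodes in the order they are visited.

11 → 7 → 3 → 1 → 10 → 0 → 5 → 2 → 13 → 8 → 4 → 6 → 12 → 9

Visit 11; enqueue 7, 3, 1, 10, 0 → queue [7, 3, 1, 10, 0]
Visit 7; enqueue 5, 2, 13, 8 → queue [3, 1, 10, 0, 5, 2, 13, 8]
Visit 3; enqueue 4 → queue [1, 10, 0, 5, 2, 13, 8, 4]
Visit 1; enqueue 6 → queue [10, 0, 5, 2, 13, 8, 4, 6]
Visit 10; enqueue 12 → queue [0, 5, 2, 13, 8, 4, 6, 12]
Visit 0; enqueue 9 → queue [5, 2, 13, 8, 4, 6, 12, 9]
Visit 5 → queue [2, 13, 8, 4, 6, 12, 9]
Visit 2 → queue [13, 8, 4, 6, 12, 9]
Visit 13 → queue [8, 4, 6, 12, 9]
Visit 8 → queue [4, 6, 12, 9]
Visit 4 → queue [6, 12, 9]
Visit 6 → queue [12, 9]
Visit 12 → queue [9]
Visit 9 → queue []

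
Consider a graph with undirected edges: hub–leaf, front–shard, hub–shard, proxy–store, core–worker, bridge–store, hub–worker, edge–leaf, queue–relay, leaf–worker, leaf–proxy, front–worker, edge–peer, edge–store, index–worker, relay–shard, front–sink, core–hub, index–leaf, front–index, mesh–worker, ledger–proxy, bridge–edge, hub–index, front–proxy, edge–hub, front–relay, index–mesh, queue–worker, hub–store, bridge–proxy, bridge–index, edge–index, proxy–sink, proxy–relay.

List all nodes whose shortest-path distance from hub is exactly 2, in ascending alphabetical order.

bridge, front, mesh, peer, proxy, queue, relay

Level 0: hub
Level 1: core, edge, index, leaf, shard, store, worker
Level 2: bridge, front, mesh, peer, proxy, queue, relay
Level 3: ledger, sink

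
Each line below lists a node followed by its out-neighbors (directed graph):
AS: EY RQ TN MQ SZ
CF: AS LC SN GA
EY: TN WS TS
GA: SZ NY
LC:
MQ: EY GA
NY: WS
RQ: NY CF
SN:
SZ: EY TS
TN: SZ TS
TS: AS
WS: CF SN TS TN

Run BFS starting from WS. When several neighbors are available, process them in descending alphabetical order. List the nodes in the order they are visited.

Visit WS; enqueue TS, TN, SN, CF → queue [TS, TN, SN, CF]
Visit TS; enqueue AS → queue [TN, SN, CF, AS]
Visit TN; enqueue SZ → queue [SN, CF, AS, SZ]
Visit SN → queue [CF, AS, SZ]
Visit CF; enqueue LC, GA → queue [AS, SZ, LC, GA]
Visit AS; enqueue RQ, MQ, EY → queue [SZ, LC, GA, RQ, MQ, EY]
Visit SZ → queue [LC, GA, RQ, MQ, EY]
Visit LC → queue [GA, RQ, MQ, EY]
Visit GA; enqueue NY → queue [RQ, MQ, EY, NY]
Visit RQ → queue [MQ, EY, NY]
Visit MQ → queue [EY, NY]
Visit EY → queue [NY]
Visit NY → queue []

WS, TS, TN, SN, CF, AS, SZ, LC, GA, RQ, MQ, EY, NY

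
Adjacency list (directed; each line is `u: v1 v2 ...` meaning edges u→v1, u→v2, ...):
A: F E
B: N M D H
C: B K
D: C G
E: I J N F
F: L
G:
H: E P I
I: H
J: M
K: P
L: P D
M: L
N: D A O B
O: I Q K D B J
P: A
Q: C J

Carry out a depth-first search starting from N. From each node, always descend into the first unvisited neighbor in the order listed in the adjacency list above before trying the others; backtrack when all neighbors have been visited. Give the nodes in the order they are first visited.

Visit N
N → D
D → C
C → B
B → M
M → L
L → P
P → A
A → F
A → E
E → I
I → H
E → J
C → K
D → G
N → O
O → Q

N -> D -> C -> B -> M -> L -> P -> A -> F -> E -> I -> H -> J -> K -> G -> O -> Q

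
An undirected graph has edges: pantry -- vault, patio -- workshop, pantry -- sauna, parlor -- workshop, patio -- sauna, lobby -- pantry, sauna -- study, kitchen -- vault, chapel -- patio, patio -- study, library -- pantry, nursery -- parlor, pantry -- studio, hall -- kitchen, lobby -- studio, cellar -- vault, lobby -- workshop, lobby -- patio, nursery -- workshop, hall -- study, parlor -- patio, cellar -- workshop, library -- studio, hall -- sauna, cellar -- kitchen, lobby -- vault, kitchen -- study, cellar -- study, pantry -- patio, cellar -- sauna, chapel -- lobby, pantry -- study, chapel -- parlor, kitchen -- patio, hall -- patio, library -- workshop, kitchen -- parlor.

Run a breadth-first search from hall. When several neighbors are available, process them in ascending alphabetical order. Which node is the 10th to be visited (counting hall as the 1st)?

lobby

Visit hall; enqueue kitchen, patio, sauna, study → queue [kitchen, patio, sauna, study]
Visit kitchen; enqueue cellar, parlor, vault → queue [patio, sauna, study, cellar, parlor, vault]
Visit patio; enqueue chapel, lobby, pantry, workshop → queue [sauna, study, cellar, parlor, vault, chapel, lobby, pantry, workshop]
Visit sauna → queue [study, cellar, parlor, vault, chapel, lobby, pantry, workshop]
Visit study → queue [cellar, parlor, vault, chapel, lobby, pantry, workshop]
Visit cellar → queue [parlor, vault, chapel, lobby, pantry, workshop]
Visit parlor; enqueue nursery → queue [vault, chapel, lobby, pantry, workshop, nursery]
Visit vault → queue [chapel, lobby, pantry, workshop, nursery]
Visit chapel → queue [lobby, pantry, workshop, nursery]
Visit lobby; enqueue studio → queue [pantry, workshop, nursery, studio]
Visit pantry; enqueue library → queue [workshop, nursery, studio, library]
Visit workshop → queue [nursery, studio, library]
Visit nursery → queue [studio, library]
Visit studio → queue [library]
Visit library → queue []

Visit order: hall, kitchen, patio, sauna, study, cellar, parlor, vault, chapel, lobby, pantry, workshop, nursery, studio, library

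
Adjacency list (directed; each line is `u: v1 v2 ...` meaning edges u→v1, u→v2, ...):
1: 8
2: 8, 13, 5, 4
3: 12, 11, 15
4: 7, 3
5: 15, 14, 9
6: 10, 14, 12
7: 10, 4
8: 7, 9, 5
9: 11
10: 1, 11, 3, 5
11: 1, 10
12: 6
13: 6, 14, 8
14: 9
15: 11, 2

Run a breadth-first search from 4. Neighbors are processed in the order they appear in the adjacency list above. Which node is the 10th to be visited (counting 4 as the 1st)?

Visit 4; enqueue 7, 3 → queue [7, 3]
Visit 7; enqueue 10 → queue [3, 10]
Visit 3; enqueue 12, 11, 15 → queue [10, 12, 11, 15]
Visit 10; enqueue 1, 5 → queue [12, 11, 15, 1, 5]
Visit 12; enqueue 6 → queue [11, 15, 1, 5, 6]
Visit 11 → queue [15, 1, 5, 6]
Visit 15; enqueue 2 → queue [1, 5, 6, 2]
Visit 1; enqueue 8 → queue [5, 6, 2, 8]
Visit 5; enqueue 14, 9 → queue [6, 2, 8, 14, 9]
Visit 6 → queue [2, 8, 14, 9]
Visit 2; enqueue 13 → queue [8, 14, 9, 13]
Visit 8 → queue [14, 9, 13]
Visit 14 → queue [9, 13]
Visit 9 → queue [13]
Visit 13 → queue []

Visit order: 4, 7, 3, 10, 12, 11, 15, 1, 5, 6, 2, 8, 14, 9, 13

6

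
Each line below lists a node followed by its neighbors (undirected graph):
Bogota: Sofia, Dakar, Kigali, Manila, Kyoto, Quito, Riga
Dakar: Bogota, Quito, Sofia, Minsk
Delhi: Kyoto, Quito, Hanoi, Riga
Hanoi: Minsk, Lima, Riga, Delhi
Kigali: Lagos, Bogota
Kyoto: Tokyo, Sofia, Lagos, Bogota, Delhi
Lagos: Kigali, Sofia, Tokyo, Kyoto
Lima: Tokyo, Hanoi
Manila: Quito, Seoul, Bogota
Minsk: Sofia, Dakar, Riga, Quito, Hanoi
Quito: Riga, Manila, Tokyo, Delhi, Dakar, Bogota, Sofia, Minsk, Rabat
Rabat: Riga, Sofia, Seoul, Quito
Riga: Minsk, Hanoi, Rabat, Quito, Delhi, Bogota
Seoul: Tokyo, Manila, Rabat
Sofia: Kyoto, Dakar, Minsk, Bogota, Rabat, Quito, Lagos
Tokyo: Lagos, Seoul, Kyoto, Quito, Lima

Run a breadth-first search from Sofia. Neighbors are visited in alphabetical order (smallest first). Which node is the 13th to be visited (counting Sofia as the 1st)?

Visit Sofia; enqueue Bogota, Dakar, Kyoto, Lagos, Minsk, Quito, Rabat → queue [Bogota, Dakar, Kyoto, Lagos, Minsk, Quito, Rabat]
Visit Bogota; enqueue Kigali, Manila, Riga → queue [Dakar, Kyoto, Lagos, Minsk, Quito, Rabat, Kigali, Manila, Riga]
Visit Dakar → queue [Kyoto, Lagos, Minsk, Quito, Rabat, Kigali, Manila, Riga]
Visit Kyoto; enqueue Delhi, Tokyo → queue [Lagos, Minsk, Quito, Rabat, Kigali, Manila, Riga, Delhi, Tokyo]
Visit Lagos → queue [Minsk, Quito, Rabat, Kigali, Manila, Riga, Delhi, Tokyo]
Visit Minsk; enqueue Hanoi → queue [Quito, Rabat, Kigali, Manila, Riga, Delhi, Tokyo, Hanoi]
Visit Quito → queue [Rabat, Kigali, Manila, Riga, Delhi, Tokyo, Hanoi]
Visit Rabat; enqueue Seoul → queue [Kigali, Manila, Riga, Delhi, Tokyo, Hanoi, Seoul]
Visit Kigali → queue [Manila, Riga, Delhi, Tokyo, Hanoi, Seoul]
Visit Manila → queue [Riga, Delhi, Tokyo, Hanoi, Seoul]
Visit Riga → queue [Delhi, Tokyo, Hanoi, Seoul]
Visit Delhi → queue [Tokyo, Hanoi, Seoul]
Visit Tokyo; enqueue Lima → queue [Hanoi, Seoul, Lima]
Visit Hanoi → queue [Seoul, Lima]
Visit Seoul → queue [Lima]
Visit Lima → queue []

Visit order: Sofia, Bogota, Dakar, Kyoto, Lagos, Minsk, Quito, Rabat, Kigali, Manila, Riga, Delhi, Tokyo, Hanoi, Seoul, Lima

Tokyo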